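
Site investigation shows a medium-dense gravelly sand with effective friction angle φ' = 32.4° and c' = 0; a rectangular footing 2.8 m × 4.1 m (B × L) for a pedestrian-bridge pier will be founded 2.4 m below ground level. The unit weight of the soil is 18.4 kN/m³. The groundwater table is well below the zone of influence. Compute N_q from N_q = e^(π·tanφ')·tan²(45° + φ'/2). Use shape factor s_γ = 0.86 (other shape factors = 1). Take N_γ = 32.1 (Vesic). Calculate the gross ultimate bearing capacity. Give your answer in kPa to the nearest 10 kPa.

tan32.4° = 0.6346, so N_q = e^(π×0.6346)·tan²(61.2°) = 7.343 × 3.309 = 24.3.
Overburden at base level: q = 18.4 × 2.4 = 44.16 kPa.
Surcharge term q·N_q = 44.16 × 24.295 = 1072.9 kPa; self-weight term 0.5·γ·B·N_γ·s_γ = 0.5 × 18.4 × 2.8 × 32.1 × 0.86 = 711.13 kPa.
q_ult = 1072.9 + 711.13 = 1784 kPa.

q_ult ≈ 1780 kPa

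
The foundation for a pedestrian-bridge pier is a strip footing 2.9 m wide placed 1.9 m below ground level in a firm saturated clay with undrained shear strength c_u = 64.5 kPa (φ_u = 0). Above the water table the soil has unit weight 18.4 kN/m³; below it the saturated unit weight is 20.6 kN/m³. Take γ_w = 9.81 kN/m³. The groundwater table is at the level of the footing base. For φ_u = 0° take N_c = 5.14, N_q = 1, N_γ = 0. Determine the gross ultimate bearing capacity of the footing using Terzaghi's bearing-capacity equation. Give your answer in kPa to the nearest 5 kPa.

Effective surcharge at the founding depth q = γ·D_f = 18.4 × 1.9 = 34.96 kPa.
q_ult = c·N_c + q·N_q
     = 64.5 × 5.14 + 34.96 × 1
     = 331.53 + 34.96 = 366.49 kPa.

q_ult ≈ 365 kPa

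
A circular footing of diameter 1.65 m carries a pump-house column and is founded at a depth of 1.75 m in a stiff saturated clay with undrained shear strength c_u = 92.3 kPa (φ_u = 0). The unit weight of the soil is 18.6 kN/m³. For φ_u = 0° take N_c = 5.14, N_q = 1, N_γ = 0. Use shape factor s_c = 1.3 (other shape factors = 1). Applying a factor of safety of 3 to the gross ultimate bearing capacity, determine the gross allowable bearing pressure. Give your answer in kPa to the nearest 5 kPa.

Overburden at base level: q = 18.6 × 1.75 = 32.55 kPa.
Cohesion term c·N_c·s_c = 92.3 × 5.14 × 1.3 = 616.75 kPa; surcharge term q·N_q = 32.55 × 1 = 32.55 kPa.
q_ult = 616.75 + 32.55 = 649.3 kPa.
q_all = q_ult / FS = 649.3 / 3 = 216.43 kPa.

q_all ≈ 215 kPa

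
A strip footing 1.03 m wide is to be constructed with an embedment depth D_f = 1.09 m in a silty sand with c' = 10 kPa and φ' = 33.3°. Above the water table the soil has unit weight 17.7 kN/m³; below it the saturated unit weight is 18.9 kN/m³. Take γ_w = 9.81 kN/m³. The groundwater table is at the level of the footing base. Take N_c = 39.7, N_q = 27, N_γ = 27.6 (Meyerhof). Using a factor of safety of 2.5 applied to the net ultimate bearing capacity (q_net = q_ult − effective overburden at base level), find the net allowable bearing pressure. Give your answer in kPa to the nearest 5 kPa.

q_all(net) ≈ 410 kPa

q = γ·D_f = 17.7 × 1.09 = 19.293 kPa.
For the ½γBN_γ term take γ' = 18.9 − 9.81 = 9.09 kN/m³ (soil below base is submerged).
c·N_c = 10 × 39.7 = 397 kPa
q·N_q = 19.293 × 27 = 520.91 kPa
0.5·γ·B·N_γ = 0.5 × 9.09 × 1.03 × 27.6 = 129.21 kPa
q_ult = 397 + 520.91 + 129.21 = 1047.1 kPa.
Net ultimate: q_net = 1047.1 − 19.293 = 1027.8 kPa.
q_all(net) = 1027.8 / 2.5 = 411.13 kPa.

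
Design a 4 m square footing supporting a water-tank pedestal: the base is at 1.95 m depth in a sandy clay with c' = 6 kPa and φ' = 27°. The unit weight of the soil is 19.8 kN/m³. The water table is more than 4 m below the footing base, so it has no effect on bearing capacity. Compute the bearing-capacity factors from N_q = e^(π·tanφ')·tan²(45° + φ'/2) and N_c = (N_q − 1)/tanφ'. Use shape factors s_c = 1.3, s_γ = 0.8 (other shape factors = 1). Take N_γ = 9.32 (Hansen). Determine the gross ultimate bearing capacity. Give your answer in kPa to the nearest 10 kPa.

tan27° = 0.5095, so N_q = e^(π×0.5095)·tan²(58.5°) = 4.957 × 2.663 = 13.2.
N_c = (13.2 − 1)/tan27° = 23.94.
Overburden at base level: q = 19.8 × 1.95 = 38.61 kPa.
Cohesion term c·N_c·s_c = 6 × 23.942 × 1.3 = 186.75 kPa; surcharge term q·N_q = 38.61 × 13.199 = 509.62 kPa; self-weight term 0.5·γ·B·N_γ·s_γ = 0.5 × 19.8 × 4 × 9.32 × 0.8 = 295.26 kPa.
q_ult = 186.75 + 509.62 + 295.26 = 991.63 kPa.

q_ult ≈ 990 kPa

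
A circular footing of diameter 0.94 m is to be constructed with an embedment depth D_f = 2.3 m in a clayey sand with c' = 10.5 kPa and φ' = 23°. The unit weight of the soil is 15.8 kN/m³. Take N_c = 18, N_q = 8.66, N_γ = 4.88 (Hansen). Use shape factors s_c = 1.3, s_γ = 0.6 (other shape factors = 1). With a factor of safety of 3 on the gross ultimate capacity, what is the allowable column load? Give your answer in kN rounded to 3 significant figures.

Overburden at base level: q = 15.8 × 2.3 = 36.34 kPa.
Cohesion term c·N_c·s_c = 10.5 × 18 × 1.3 = 245.7 kPa; surcharge term q·N_q = 36.34 × 8.66 = 314.7 kPa; self-weight term 0.5·γ·B·N_γ·s_γ = 0.5 × 15.8 × 0.94 × 4.88 × 0.6 = 21.743 kPa.
q_ult = 245.7 + 314.7 + 21.743 = 582.15 kPa.
Gross allowable pressure q_all = 582.15 / 3 = 194.05 kPa.
Footing area = 0.694 m², so allowable column load = 194.05 × 0.694 = 134.67 kN.

P_all ≈ 135 kN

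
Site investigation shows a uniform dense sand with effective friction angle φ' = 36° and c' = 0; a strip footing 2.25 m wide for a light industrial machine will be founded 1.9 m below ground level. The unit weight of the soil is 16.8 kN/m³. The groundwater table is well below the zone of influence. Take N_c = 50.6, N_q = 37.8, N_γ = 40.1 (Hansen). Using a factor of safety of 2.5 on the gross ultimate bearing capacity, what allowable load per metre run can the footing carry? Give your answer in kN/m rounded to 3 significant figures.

Overburden at base level: q = 16.8 × 1.9 = 31.92 kPa.
Surcharge term q·N_q = 31.92 × 37.8 = 1206.6 kPa; self-weight term 0.5·γ·B·N_γ = 0.5 × 16.8 × 2.25 × 40.1 = 757.89 kPa.
q_ult = 1206.6 + 757.89 = 1964.5 kPa.
Gross allowable pressure q_all = 1964.5 / 2.5 = 785.79 kPa.
Allowable wall load = q_all × B = 785.79 × 2.25 = 1768 kN per metre run.

≈ 1770 kN/m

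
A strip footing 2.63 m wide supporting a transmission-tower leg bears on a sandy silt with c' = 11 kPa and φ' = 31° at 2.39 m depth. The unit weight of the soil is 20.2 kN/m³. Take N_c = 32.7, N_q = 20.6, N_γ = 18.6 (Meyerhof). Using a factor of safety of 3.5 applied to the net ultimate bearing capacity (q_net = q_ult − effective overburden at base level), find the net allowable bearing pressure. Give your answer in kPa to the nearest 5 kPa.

q_all(net) ≈ 515 kPa

Effective surcharge at the founding depth q = γ·D_f = 20.2 × 2.39 = 48.278 kPa.
q_ult = c·N_c + q·N_q + 0.5·γ·B·N_γ
     = 11 × 32.7 + 48.278 × 20.6 + 0.5 × 20.2 × 2.63 × 18.6
     = 359.7 + 994.53 + 494.07 = 1848.3 kPa.
Net ultimate: q_net = 1848.3 − 48.278 = 1800 kPa.
q_all(net) = 1800 / 3.5 = 514.29 kPa.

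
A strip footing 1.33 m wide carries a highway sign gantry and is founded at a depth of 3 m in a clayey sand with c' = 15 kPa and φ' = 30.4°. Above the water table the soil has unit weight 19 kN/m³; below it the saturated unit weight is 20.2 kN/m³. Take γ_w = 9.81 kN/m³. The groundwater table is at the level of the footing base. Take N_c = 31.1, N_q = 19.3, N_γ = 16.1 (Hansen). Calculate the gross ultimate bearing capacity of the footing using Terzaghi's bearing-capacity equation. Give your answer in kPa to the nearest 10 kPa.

q_ult ≈ 1680 kPa

Effective surcharge at the founding depth q = γ·D_f = 19 × 3 = 57 kPa.
The water table coincides with the base, so in the self-weight term γ → γ' = 10.39 kN/m³.
q_ult = c·N_c + q·N_q + 0.5·γ·B·N_γ
     = 15 × 31.1 + 57 × 19.3 + 0.5 × 10.39 × 1.33 × 16.1
     = 466.5 + 1100.1 + 111.24 = 1677.8 kPa.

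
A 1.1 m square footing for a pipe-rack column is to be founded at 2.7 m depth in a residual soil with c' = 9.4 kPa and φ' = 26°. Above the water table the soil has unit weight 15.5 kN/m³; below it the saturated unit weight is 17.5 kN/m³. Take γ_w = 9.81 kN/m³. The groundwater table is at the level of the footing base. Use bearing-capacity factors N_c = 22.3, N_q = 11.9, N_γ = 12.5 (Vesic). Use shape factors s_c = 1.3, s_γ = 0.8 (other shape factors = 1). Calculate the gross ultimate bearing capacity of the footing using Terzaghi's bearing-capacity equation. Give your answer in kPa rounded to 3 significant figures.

q = γ·D_f = 15.5 × 2.7 = 41.85 kPa.
For the ½γBN_γ term take γ' = 17.5 − 9.81 = 7.69 kN/m³ (soil below base is submerged).
c·N_c·s_c = 9.4 × 22.3 × 1.3 = 272.51 kPa
q·N_q = 41.85 × 11.9 = 498.02 kPa
0.5·γ·B·N_γ·s_γ = 0.5 × 7.69 × 1.1 × 12.5 × 0.8 = 42.295 kPa
q_ult = 272.51 + 498.02 + 42.295 = 812.82 kPa.

q_ult ≈ 813 kPa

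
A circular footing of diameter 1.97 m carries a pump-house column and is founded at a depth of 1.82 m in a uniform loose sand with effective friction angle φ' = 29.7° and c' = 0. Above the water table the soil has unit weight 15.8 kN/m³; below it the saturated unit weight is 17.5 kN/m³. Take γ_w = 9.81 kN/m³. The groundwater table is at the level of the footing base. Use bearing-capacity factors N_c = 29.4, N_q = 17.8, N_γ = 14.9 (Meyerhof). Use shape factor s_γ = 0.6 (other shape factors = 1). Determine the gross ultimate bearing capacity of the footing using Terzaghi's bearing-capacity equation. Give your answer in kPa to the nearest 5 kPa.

Effective surcharge at the founding depth q = γ·D_f = 15.8 × 1.82 = 28.756 kPa.
The water table coincides with the base, so in the self-weight term γ → γ' = 7.69 kN/m³.
q_ult = q·N_q + 0.5·γ·B·N_γ·s_γ
     = 28.756 × 17.8 + 0.5 × 7.69 × 1.97 × 14.9 × 0.6
     = 511.86 + 67.717 = 579.57 kPa.

q_ult ≈ 580 kPa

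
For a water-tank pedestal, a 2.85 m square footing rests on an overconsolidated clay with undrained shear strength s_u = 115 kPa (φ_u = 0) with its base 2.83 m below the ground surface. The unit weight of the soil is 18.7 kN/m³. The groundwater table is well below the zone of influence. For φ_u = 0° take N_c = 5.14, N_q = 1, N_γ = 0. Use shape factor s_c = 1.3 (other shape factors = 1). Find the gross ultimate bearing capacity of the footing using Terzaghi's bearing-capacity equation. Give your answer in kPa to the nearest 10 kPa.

Effective surcharge at the founding depth q = γ·D_f = 18.7 × 2.83 = 52.921 kPa.
q_ult = c·N_c·s_c + q·N_q
     = 115 × 5.14 × 1.3 + 52.921 × 1
     = 768.43 + 52.921 = 821.35 kPa.

q_ult ≈ 820 kPa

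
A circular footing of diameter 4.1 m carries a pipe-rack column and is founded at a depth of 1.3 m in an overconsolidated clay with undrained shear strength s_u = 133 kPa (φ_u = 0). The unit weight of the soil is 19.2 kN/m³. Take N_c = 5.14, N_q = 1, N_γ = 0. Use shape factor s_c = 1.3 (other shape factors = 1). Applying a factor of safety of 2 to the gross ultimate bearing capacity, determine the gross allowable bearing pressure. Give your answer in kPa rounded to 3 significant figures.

q_all ≈ 457 kPa

q = γ·D_f = 19.2 × 1.3 = 24.96 kPa.
c·N_c·s_c = 133 × 5.14 × 1.3 = 888.71 kPa
q·N_q = 24.96 × 1 = 24.96 kPa
q_ult = 888.71 + 24.96 = 913.67 kPa.
q_all = q_ult / FS = 913.67 / 2 = 456.83 kPa.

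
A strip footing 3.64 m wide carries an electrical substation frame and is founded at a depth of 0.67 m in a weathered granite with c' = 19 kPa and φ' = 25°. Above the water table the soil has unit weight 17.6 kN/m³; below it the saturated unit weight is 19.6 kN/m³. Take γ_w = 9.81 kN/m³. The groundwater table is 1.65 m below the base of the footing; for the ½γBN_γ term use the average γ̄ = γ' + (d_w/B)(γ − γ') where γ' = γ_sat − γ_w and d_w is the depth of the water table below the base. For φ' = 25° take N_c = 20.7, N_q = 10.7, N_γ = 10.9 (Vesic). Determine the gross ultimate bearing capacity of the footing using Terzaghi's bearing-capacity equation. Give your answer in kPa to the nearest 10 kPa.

q = γ·D_f = 17.6 × 0.67 = 11.792 kPa.
γ' = 9.79 kN/m³; averaging over the depth B below the base, γ̄ = γ' + (d_w/B)(γ − γ') = 13.33 kN/m³.
c·N_c = 19 × 20.7 = 393.3 kPa
q·N_q = 11.792 × 10.7 = 126.17 kPa
0.5·γ·B·N_γ = 0.5 × 13.33 × 3.64 × 10.9 = 264.45 kPa
q_ult = 393.3 + 126.17 + 264.45 = 783.92 kPa.

q_ult ≈ 780 kPa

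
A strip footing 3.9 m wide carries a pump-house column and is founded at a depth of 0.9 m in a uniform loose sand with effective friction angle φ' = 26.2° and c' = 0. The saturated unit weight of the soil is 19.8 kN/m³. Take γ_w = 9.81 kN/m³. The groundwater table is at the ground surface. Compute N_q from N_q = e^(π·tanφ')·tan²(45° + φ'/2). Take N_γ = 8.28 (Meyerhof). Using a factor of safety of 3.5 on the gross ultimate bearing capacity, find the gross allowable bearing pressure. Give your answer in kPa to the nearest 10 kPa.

N_q = e^(π·tan26.2°)·tan²(58.1°) = 12.11.
Water table at ground surface, so effective unit weight γ' = 19.8 − 9.81 = 9.99 kN/m³ is used throughout; overburden q = 9.99 × 0.9 = 8.991 kPa; the same γ' applies in the ½γBN_γ term.
Surcharge term q·N_q = 8.991 × 12.11 = 108.88 kPa; self-weight term 0.5·γ·B·N_γ = 0.5 × 9.99 × 3.9 × 8.28 = 161.3 kPa.
q_ult = 108.88 + 161.3 = 270.18 kPa.
q_all = 270.18 / 3.5 = 77.195 kPa.

q_all ≈ 80 kPa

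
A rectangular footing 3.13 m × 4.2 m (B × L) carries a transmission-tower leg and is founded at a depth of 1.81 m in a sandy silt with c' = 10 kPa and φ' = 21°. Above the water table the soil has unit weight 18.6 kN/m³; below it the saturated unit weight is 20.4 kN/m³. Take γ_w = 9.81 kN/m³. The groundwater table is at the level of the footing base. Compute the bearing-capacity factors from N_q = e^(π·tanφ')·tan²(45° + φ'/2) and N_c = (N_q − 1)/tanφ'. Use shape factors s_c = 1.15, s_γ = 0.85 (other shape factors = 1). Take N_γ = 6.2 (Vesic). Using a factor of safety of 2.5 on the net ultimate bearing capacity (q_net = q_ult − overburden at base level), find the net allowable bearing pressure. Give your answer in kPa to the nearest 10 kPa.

q_all(net) ≈ 190 kPa

N_q = e^(π·tan21°)·tan²(55.5°) = 7.07; N_c = (N_q − 1)/tanφ' = 15.81.
Effective surcharge at the founding depth q = γ·D_f = 18.6 × 1.81 = 33.666 kPa.
The water table coincides with the base, so in the self-weight term γ → γ' = 10.59 kN/m³.
q_ult = c·N_c·s_c + q·N_q + 0.5·γ·B·N_γ·s_γ
     = 10 × 15.815 × 1.15 + 33.666 × 7.0708 + 0.5 × 10.59 × 3.13 × 6.2 × 0.85
     = 181.87 + 238.04 + 87.342 = 507.26 kPa.
q_net = 507.26 − 33.666 = 473.59 kPa.
q_all(net) = 473.59 / 2.5 = 189.44 kPa.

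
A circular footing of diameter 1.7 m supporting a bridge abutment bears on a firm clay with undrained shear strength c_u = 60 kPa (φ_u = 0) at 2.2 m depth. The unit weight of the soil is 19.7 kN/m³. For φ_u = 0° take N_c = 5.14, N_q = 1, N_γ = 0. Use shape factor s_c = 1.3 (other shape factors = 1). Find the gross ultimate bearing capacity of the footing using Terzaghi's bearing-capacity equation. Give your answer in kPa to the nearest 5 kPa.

q = γ·D_f = 19.7 × 2.2 = 43.34 kPa.
c·N_c·s_c = 60 × 5.14 × 1.3 = 400.92 kPa
q·N_q = 43.34 × 1 = 43.34 kPa
q_ult = 400.92 + 43.34 = 444.26 kPa.

q_ult ≈ 445 kPa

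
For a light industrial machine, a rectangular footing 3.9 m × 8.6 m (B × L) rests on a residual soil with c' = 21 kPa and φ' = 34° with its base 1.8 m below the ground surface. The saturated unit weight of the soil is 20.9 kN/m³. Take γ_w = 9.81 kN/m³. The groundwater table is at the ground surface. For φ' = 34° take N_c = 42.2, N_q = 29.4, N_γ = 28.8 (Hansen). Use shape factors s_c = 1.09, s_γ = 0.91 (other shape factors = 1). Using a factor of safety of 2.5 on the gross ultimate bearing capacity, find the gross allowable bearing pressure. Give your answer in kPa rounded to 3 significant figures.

q_all ≈ 848 kPa

With the water table at the surface the whole profile is submerged: γ' = 20.9 − 9.81 = 11.09 kN/m³, so q = γ'·D_f = 19.962 kPa; the same γ' applies in the ½γBN_γ term.
q_ult = c·N_c·s_c + q·N_q + 0.5·γ·B·N_γ·s_γ
     = 21 × 42.2 × 1.09 + 19.962 × 29.4 + 0.5 × 11.09 × 3.9 × 28.8 × 0.91
     = 965.96 + 586.88 + 566.76 = 2119.6 kPa.
q_all = 2119.6 / 2.5 = 847.84 kPa.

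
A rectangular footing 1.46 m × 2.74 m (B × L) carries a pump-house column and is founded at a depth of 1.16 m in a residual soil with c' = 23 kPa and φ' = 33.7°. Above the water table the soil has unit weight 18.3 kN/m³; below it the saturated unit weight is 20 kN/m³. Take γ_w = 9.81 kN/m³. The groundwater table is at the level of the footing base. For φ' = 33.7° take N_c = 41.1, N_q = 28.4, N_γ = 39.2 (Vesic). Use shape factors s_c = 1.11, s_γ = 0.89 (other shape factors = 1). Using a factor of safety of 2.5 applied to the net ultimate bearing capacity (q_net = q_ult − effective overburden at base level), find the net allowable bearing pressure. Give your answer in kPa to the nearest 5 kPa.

q_all(net) ≈ 755 kPa

q = γ·D_f = 18.3 × 1.16 = 21.228 kPa.
For the ½γBN_γ term take γ' = 20 − 9.81 = 10.19 kN/m³ (soil below base is submerged).
c·N_c·s_c = 23 × 41.1 × 1.11 = 1049.3 kPa
q·N_q = 21.228 × 28.4 = 602.88 kPa
0.5·γ·B·N_γ·s_γ = 0.5 × 10.19 × 1.46 × 39.2 × 0.89 = 259.52 kPa
q_ult = 1049.3 + 602.88 + 259.52 = 1911.7 kPa.
Net ultimate: q_net = 1911.7 − 21.228 = 1890.5 kPa.
q_all(net) = 1890.5 / 2.5 = 756.18 kPa.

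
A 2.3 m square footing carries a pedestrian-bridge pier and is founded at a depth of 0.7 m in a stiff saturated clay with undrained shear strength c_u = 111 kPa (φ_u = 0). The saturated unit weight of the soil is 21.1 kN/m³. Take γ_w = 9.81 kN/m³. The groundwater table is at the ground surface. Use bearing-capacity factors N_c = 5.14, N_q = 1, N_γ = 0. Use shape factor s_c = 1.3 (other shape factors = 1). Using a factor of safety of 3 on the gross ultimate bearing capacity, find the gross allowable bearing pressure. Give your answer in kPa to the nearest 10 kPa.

q_all ≈ 250 kPa

Water table at ground surface, so effective unit weight γ' = 21.1 − 9.81 = 11.29 kN/m³ is used throughout; overburden q = 11.29 × 0.7 = 7.903 kPa.
Cohesion term c·N_c·s_c = 111 × 5.14 × 1.3 = 741.7 kPa; surcharge term q·N_q = 7.903 × 1 = 7.903 kPa.
q_ult = 741.7 + 7.903 = 749.61 kPa.
q_all = 749.61 / 3 = 249.87 kPa.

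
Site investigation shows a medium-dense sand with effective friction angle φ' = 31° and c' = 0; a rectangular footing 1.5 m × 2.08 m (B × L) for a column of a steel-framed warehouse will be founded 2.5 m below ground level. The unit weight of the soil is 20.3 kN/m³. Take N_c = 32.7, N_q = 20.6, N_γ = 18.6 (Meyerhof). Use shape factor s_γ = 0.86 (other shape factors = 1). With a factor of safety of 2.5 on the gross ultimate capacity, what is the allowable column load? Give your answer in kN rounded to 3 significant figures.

Overburden at base level: q = 20.3 × 2.5 = 50.75 kPa.
Surcharge term q·N_q = 50.75 × 20.6 = 1045.5 kPa; self-weight term 0.5·γ·B·N_γ·s_γ = 0.5 × 20.3 × 1.5 × 18.6 × 0.86 = 243.54 kPa.
q_ult = 1045.5 + 243.54 = 1289 kPa.
Gross allowable pressure q_all = 1289 / 2.5 = 515.6 kPa.
Footing area = 3.12 m², so allowable column load = 515.6 × 3.12 = 1608.7 kN.

P_all ≈ 1610 kN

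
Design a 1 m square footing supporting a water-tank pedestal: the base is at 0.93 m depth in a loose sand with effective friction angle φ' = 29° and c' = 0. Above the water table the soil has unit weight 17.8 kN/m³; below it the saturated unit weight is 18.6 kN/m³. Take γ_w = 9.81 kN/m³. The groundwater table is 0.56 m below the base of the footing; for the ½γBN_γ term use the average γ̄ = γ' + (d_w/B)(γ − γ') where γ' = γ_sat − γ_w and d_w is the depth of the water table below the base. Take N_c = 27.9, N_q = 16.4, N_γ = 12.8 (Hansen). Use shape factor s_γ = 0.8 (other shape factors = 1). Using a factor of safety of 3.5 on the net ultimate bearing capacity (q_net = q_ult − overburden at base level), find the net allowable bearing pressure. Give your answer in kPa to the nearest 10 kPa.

q_all(net) ≈ 90 kPa

Overburden at base level: q = 17.8 × 0.93 = 16.554 kPa.
The water table is 0.56 m below the base (< B = 1 m), so the ½γBN_γ term uses γ̄ = γ' + (d_w/B)(γ − γ') = 8.79 + (0.56/1)(17.8 − 8.79) = 13.836 kN/m³.
Surcharge term q·N_q = 16.554 × 16.4 = 271.49 kPa; self-weight term 0.5·γ·B·N_γ·s_γ = 0.5 × 13.836 × 1 × 12.8 × 0.8 = 70.838 kPa.
q_ult = 271.49 + 70.838 = 342.32 kPa.
q_net = 342.32 − 16.554 = 325.77 kPa.
q_all(net) = 325.77 / 3.5 = 93.077 kPa.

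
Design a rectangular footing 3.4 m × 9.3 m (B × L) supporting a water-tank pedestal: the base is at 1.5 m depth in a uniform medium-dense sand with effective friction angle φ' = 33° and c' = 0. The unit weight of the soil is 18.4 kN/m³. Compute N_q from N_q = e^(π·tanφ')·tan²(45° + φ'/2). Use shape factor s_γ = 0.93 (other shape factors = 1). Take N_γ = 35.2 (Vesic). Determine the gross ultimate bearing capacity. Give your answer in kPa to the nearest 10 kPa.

tan33° = 0.6494, so N_q = e^(π×0.6494)·tan²(61.5°) = 7.692 × 3.392 = 26.09.
q = γ·D_f = 18.4 × 1.5 = 27.6 kPa.
q·N_q = 27.6 × 26.092 = 720.14 kPa
0.5·γ·B·N_γ·s_γ = 0.5 × 18.4 × 3.4 × 35.2 × 0.93 = 1024 kPa
q_ult = 720.14 + 1024 = 1744.1 kPa.

q_ult ≈ 1740 kPa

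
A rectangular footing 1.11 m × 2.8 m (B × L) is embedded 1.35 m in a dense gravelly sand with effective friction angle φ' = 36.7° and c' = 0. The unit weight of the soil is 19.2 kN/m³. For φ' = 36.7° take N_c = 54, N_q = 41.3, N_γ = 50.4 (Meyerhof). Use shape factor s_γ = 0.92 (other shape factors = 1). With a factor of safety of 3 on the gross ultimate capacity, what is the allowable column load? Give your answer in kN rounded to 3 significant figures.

P_all ≈ 1620 kN

Overburden at base level: q = 19.2 × 1.35 = 25.92 kPa.
Surcharge term q·N_q = 25.92 × 41.3 = 1070.5 kPa; self-weight term 0.5·γ·B·N_γ·s_γ = 0.5 × 19.2 × 1.11 × 50.4 × 0.92 = 494.1 kPa.
q_ult = 1070.5 + 494.1 = 1564.6 kPa.
Gross allowable pressure q_all = 1564.6 / 3 = 521.53 kPa.
Footing area = 3.108 m², so allowable column load = 521.53 × 3.108 = 1620.9 kN.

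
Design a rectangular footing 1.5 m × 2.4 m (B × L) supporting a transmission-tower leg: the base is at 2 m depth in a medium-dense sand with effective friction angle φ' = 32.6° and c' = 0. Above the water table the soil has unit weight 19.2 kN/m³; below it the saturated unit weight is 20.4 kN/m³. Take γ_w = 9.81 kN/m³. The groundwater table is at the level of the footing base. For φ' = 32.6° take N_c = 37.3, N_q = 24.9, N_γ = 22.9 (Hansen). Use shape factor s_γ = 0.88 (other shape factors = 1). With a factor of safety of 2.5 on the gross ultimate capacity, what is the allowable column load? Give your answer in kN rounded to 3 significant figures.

P_all ≈ 1610 kN

q = γ·D_f = 19.2 × 2 = 38.4 kPa.
For the ½γBN_γ term take γ' = 20.4 − 9.81 = 10.59 kN/m³ (soil below base is submerged).
q·N_q = 38.4 × 24.9 = 956.16 kPa
0.5·γ·B·N_γ·s_γ = 0.5 × 10.59 × 1.5 × 22.9 × 0.88 = 160.06 kPa
q_ult = 956.16 + 160.06 = 1116.2 kPa.
Gross allowable pressure q_all = 1116.2 / 2.5 = 446.49 kPa.
Footing area = 3.6 m², so allowable column load = 446.49 × 3.6 = 1607.4 kN.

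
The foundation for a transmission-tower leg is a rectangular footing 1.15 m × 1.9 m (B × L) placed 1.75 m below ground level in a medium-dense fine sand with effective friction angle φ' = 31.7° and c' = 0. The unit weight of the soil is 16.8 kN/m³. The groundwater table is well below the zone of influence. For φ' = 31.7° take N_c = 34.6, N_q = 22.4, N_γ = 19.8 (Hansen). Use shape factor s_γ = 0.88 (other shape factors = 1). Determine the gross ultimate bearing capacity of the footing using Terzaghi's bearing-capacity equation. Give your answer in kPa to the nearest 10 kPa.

q_ult ≈ 830 kPa

q = γ·D_f = 16.8 × 1.75 = 29.4 kPa.
q·N_q = 29.4 × 22.4 = 658.56 kPa
0.5·γ·B·N_γ·s_γ = 0.5 × 16.8 × 1.15 × 19.8 × 0.88 = 168.32 kPa
q_ult = 658.56 + 168.32 = 826.88 kPa.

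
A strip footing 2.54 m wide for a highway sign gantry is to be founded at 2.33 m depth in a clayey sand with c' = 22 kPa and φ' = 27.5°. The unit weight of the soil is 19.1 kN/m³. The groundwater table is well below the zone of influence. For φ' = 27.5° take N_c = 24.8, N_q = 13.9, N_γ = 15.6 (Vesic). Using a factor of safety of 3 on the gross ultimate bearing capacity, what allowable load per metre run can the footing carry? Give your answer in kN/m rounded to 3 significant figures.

Effective surcharge at the founding depth q = γ·D_f = 19.1 × 2.33 = 44.503 kPa.
q_ult = c·N_c + q·N_q + 0.5·γ·B·N_γ
     = 22 × 24.8 + 44.503 × 13.9 + 0.5 × 19.1 × 2.54 × 15.6
     = 545.6 + 618.59 + 378.41 = 1542.6 kPa.
Gross allowable pressure q_all = 1542.6 / 3 = 514.2 kPa.
Allowable wall load = q_all × B = 514.2 × 2.54 = 1306.1 kN per metre run.

≈ 1310 kN/m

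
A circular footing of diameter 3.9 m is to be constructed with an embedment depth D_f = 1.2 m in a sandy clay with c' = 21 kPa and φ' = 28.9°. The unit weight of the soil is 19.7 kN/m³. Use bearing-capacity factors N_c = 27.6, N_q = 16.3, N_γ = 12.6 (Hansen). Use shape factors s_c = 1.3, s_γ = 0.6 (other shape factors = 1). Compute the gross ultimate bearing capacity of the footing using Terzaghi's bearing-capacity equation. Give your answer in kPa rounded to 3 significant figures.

q_ult ≈ 1430 kPa

q = γ·D_f = 19.7 × 1.2 = 23.64 kPa.
c·N_c·s_c = 21 × 27.6 × 1.3 = 753.48 kPa
q·N_q = 23.64 × 16.3 = 385.33 kPa
0.5·γ·B·N_γ·s_γ = 0.5 × 19.7 × 3.9 × 12.6 × 0.6 = 290.42 kPa
q_ult = 753.48 + 385.33 + 290.42 = 1429.2 kPa.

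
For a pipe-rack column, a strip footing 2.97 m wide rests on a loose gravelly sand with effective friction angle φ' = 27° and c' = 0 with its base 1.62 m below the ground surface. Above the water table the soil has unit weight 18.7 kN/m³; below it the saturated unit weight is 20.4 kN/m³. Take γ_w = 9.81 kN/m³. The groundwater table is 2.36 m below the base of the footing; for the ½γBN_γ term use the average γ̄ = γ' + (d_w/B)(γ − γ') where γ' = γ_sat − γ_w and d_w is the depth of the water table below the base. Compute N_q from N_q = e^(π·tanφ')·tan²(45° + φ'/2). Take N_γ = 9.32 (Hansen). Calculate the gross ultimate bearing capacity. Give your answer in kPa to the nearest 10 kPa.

tan27° = 0.5095, so N_q = e^(π×0.5095)·tan²(58.5°) = 4.957 × 2.663 = 13.2.
Effective surcharge at the founding depth q = γ·D_f = 18.7 × 1.62 = 30.294 kPa.
With d_w = 2.36 m < B, γ̄ = 10.59 + (2.36/2.97) × (18.7 − 10.59) = 17.034 kN/m³.
q_ult = q·N_q + 0.5·γ·B·N_γ
     = 30.294 × 13.199 + 0.5 × 17.034 × 2.97 × 9.32
     = 399.85 + 235.76 = 635.61 kPa.

q_ult ≈ 640 kPa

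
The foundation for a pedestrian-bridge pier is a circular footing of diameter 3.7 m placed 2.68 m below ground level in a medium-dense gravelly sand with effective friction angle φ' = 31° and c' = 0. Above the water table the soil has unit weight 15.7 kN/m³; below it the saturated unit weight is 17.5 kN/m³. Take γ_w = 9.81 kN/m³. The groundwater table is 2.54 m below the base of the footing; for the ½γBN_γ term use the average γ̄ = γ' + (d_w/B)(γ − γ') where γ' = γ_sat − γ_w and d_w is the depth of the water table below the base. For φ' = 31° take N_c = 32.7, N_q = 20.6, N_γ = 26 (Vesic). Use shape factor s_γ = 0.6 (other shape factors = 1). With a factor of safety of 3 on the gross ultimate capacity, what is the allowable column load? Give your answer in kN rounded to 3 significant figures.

P_all ≈ 4470 kN

Overburden at base level: q = 15.7 × 2.68 = 42.076 kPa.
The water table is 2.54 m below the base (< B = 3.7 m), so the ½γBN_γ term uses γ̄ = γ' + (d_w/B)(γ − γ') = 7.69 + (2.54/3.7)(15.7 − 7.69) = 13.189 kN/m³.
Surcharge term q·N_q = 42.076 × 20.6 = 866.77 kPa; self-weight term 0.5·γ·B·N_γ·s_γ = 0.5 × 13.189 × 3.7 × 26 × 0.6 = 380.63 kPa.
q_ult = 866.77 + 380.63 = 1247.4 kPa.
Gross allowable pressure q_all = 1247.4 / 3 = 415.8 kPa.
Footing area = 10.7521 m², so allowable column load = 415.8 × 10.7521 = 4470.7 kN.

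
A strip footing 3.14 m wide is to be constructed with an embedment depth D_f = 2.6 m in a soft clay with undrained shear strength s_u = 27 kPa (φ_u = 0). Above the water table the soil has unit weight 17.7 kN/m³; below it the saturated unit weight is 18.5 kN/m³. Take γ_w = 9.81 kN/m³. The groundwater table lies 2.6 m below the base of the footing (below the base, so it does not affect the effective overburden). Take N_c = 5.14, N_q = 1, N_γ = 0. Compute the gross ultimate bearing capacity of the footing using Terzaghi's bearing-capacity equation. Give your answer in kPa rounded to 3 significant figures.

q = γ·D_f = 17.7 × 2.6 = 46.02 kPa.
c·N_c = 27 × 5.14 = 138.78 kPa
q·N_q = 46.02 × 1 = 46.02 kPa
q_ult = 138.78 + 46.02 = 184.8 kPa.

q_ult ≈ 185 kPa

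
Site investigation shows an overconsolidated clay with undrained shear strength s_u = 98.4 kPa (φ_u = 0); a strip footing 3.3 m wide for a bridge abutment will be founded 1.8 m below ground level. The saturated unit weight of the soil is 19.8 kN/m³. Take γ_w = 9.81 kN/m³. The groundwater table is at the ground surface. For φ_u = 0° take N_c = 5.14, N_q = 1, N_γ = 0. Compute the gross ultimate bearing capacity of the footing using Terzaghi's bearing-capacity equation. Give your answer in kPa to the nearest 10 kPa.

γ' = 19.8 − 9.81 = 9.99 kN/m³ (submerged throughout). q = 9.99 × 1.8 = 17.982 kPa.
c·N_c = 98.4 × 5.14 = 505.78 kPa
q·N_q = 17.982 × 1 = 17.982 kPa
q_ult = 505.78 + 17.982 = 523.76 kPa.

q_ult ≈ 520 kPa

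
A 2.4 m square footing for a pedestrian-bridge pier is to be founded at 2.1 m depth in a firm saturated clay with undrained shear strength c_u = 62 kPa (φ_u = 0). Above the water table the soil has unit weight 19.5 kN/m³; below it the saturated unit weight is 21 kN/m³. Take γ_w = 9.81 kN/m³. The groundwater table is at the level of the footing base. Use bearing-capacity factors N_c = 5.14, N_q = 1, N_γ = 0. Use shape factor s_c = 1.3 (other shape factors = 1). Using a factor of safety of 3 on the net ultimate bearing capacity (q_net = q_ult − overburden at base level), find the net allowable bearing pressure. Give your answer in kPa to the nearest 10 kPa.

q_all(net) ≈ 140 kPa

Overburden at base level: q = 19.5 × 2.1 = 40.95 kPa.
Cohesion term c·N_c·s_c = 62 × 5.14 × 1.3 = 414.28 kPa; surcharge term q·N_q = 40.95 × 1 = 40.95 kPa.
q_ult = 414.28 + 40.95 = 455.23 kPa.
q_net = 455.23 − 40.95 = 414.28 kPa.
q_all(net) = 414.28 / 3 = 138.09 kPa.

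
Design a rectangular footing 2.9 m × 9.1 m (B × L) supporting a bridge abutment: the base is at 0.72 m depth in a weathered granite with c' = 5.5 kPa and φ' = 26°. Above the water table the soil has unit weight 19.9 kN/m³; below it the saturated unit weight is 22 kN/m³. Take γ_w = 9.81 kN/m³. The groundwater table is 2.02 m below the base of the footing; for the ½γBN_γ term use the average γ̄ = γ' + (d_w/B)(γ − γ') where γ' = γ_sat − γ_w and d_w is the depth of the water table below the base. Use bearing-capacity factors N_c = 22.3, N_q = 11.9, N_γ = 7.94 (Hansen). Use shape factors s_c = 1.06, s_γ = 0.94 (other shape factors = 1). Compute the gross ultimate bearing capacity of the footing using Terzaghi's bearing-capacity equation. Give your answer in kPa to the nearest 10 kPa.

q = γ·D_f = 19.9 × 0.72 = 14.328 kPa.
γ' = 12.19 kN/m³; averaging over the depth B below the base, γ̄ = γ' + (d_w/B)(γ − γ') = 17.56 kN/m³.
c·N_c·s_c = 5.5 × 22.3 × 1.06 = 130.01 kPa
q·N_q = 14.328 × 11.9 = 170.5 kPa
0.5·γ·B·N_γ·s_γ = 0.5 × 17.56 × 2.9 × 7.94 × 0.94 = 190.04 kPa
q_ult = 130.01 + 170.5 + 190.04 = 490.55 kPa.

q_ult ≈ 490 kPa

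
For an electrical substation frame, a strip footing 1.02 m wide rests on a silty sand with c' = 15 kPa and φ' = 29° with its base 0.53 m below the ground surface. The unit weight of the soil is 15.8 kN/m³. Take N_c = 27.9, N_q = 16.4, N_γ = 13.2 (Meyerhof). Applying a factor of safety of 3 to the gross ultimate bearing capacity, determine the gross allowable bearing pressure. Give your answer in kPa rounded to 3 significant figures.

q_all ≈ 221 kPa

Overburden at base level: q = 15.8 × 0.53 = 8.374 kPa.
Cohesion term c·N_c = 15 × 27.9 = 418.5 kPa; surcharge term q·N_q = 8.374 × 16.4 = 137.33 kPa; self-weight term 0.5·γ·B·N_γ = 0.5 × 15.8 × 1.02 × 13.2 = 106.37 kPa.
q_ult = 418.5 + 137.33 + 106.37 = 662.2 kPa.
q_all = q_ult / FS = 662.2 / 3 = 220.73 kPa.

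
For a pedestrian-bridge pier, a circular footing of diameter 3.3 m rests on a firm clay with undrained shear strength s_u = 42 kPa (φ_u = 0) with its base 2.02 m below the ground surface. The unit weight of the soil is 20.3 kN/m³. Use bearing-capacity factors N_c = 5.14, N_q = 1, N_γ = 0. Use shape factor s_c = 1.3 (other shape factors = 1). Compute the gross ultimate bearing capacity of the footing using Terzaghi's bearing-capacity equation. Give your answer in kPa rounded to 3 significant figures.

q_ult ≈ 322 kPa

Effective surcharge at the founding depth q = γ·D_f = 20.3 × 2.02 = 41.006 kPa.
q_ult = c·N_c·s_c + q·N_q
     = 42 × 5.14 × 1.3 + 41.006 × 1
     = 280.64 + 41.006 = 321.65 kPa.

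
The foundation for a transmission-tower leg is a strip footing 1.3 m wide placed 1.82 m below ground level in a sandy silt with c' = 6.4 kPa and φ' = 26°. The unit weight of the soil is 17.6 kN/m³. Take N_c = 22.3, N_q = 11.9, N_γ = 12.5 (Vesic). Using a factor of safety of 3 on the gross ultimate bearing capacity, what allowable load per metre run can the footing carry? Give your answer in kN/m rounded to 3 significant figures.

Effective surcharge at the founding depth q = γ·D_f = 17.6 × 1.82 = 32.032 kPa.
q_ult = c·N_c + q·N_q + 0.5·γ·B·N_γ
     = 6.4 × 22.3 + 32.032 × 11.9 + 0.5 × 17.6 × 1.3 × 12.5
     = 142.72 + 381.18 + 143 = 666.9 kPa.
Gross allowable pressure q_all = 666.9 / 3 = 222.3 kPa.
Allowable wall load = q_all × B = 222.3 × 1.3 = 288.99 kN per metre run.

≈ 289 kN/m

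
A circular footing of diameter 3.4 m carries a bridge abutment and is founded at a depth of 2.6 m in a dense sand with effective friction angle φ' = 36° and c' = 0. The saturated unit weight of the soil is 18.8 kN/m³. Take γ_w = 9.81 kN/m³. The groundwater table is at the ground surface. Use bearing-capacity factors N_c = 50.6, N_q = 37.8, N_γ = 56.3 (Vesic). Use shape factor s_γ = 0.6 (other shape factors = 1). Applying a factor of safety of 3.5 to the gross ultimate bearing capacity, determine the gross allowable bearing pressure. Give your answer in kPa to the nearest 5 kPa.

γ' = 18.8 − 9.81 = 8.99 kN/m³ (submerged throughout). q = 8.99 × 2.6 = 23.374 kPa; the same γ' applies in the ½γBN_γ term.
q·N_q = 23.374 × 37.8 = 883.54 kPa
0.5·γ·B·N_γ·s_γ = 0.5 × 8.99 × 3.4 × 56.3 × 0.6 = 516.26 kPa
q_ult = 883.54 + 516.26 = 1399.8 kPa.
q_all = q_ult / FS = 1399.8 / 3.5 = 399.94 kPa.

q_all ≈ 400 kPa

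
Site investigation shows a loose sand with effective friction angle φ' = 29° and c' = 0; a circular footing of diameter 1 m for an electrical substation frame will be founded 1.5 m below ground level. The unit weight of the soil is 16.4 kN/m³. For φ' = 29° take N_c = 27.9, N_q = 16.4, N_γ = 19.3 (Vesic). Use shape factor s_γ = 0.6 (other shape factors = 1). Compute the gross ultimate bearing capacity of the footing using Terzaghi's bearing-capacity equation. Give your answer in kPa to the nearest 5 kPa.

q_ult ≈ 500 kPa

q = γ·D_f = 16.4 × 1.5 = 24.6 kPa.
q·N_q = 24.6 × 16.4 = 403.44 kPa
0.5·γ·B·N_γ·s_γ = 0.5 × 16.4 × 1 × 19.3 × 0.6 = 94.956 kPa
q_ult = 403.44 + 94.956 = 498.4 kPa.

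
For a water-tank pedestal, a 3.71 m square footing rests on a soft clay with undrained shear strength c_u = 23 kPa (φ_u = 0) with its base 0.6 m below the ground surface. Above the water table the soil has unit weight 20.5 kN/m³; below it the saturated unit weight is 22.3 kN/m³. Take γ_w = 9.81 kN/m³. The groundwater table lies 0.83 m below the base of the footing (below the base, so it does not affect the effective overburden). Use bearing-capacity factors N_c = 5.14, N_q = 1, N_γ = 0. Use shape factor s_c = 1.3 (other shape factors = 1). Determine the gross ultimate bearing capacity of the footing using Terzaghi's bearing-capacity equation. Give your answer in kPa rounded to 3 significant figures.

q = γ·D_f = 20.5 × 0.6 = 12.3 kPa.
c·N_c·s_c = 23 × 5.14 × 1.3 = 153.69 kPa
q·N_q = 12.3 × 1 = 12.3 kPa
q_ult = 153.69 + 12.3 = 165.99 kPa.

q_ult ≈ 166 kPa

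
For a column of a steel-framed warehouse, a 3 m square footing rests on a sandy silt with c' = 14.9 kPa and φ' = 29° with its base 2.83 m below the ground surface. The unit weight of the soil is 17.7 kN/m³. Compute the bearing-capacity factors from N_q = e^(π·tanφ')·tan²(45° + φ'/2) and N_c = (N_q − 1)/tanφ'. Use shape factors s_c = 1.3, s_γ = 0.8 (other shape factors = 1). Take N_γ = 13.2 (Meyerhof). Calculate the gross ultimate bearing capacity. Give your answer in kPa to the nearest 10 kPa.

tan29° = 0.5543, so N_q = e^(π×0.5543)·tan²(59.5°) = 5.705 × 2.882 = 16.44.
N_c = (16.44 − 1)/tan29° = 27.86.
Effective surcharge at the founding depth q = γ·D_f = 17.7 × 2.83 = 50.091 kPa.
q_ult = c·N_c·s_c + q·N_q + 0.5·γ·B·N_γ·s_γ
     = 14.9 × 27.86 × 1.3 + 50.091 × 16.443 + 0.5 × 17.7 × 3 × 13.2 × 0.8
     = 539.66 + 823.66 + 280.37 = 1643.7 kPa.

q_ult ≈ 1640 kPa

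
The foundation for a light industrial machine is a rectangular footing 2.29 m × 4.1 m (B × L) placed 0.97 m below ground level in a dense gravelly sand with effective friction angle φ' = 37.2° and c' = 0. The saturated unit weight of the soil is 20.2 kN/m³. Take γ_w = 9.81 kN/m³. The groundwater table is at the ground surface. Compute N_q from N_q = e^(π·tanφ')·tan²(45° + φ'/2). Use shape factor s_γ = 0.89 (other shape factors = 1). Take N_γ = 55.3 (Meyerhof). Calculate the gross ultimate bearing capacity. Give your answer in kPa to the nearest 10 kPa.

tan37.2° = 0.759, so N_q = e^(π×0.759)·tan²(63.6°) = 10.855 × 4.058 = 44.05.
With the water table at the surface the whole profile is submerged: γ' = 20.2 − 9.81 = 10.39 kN/m³, so q = γ'·D_f = 10.078 kPa; the same γ' applies in the ½γBN_γ term.
q_ult = q·N_q + 0.5·γ·B·N_γ·s_γ
     = 10.078 × 44.05 + 0.5 × 10.39 × 2.29 × 55.3 × 0.89
     = 443.95 + 585.51 = 1029.5 kPa.

q_ult ≈ 1030 kPa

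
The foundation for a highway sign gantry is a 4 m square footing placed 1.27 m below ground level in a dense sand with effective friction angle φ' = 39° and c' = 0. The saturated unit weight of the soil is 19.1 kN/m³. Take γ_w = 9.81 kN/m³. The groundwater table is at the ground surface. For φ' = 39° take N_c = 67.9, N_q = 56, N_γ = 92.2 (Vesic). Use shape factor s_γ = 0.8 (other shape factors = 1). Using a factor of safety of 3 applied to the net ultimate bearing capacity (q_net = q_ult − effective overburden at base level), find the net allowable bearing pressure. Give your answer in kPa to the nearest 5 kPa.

q_all(net) ≈ 675 kPa

γ' = 19.1 − 9.81 = 9.29 kN/m³ (submerged throughout). q = 9.29 × 1.27 = 11.798 kPa; the same γ' applies in the ½γBN_γ term.
q·N_q = 11.798 × 56 = 660.7 kPa
0.5·γ·B·N_γ·s_γ = 0.5 × 9.29 × 4 × 92.2 × 0.8 = 1370.5 kPa
q_ult = 660.7 + 1370.5 = 2031.2 kPa.
Net ultimate: q_net = 2031.2 − 11.798 = 2019.4 kPa.
q_all(net) = 2019.4 / 3 = 673.12 kPa.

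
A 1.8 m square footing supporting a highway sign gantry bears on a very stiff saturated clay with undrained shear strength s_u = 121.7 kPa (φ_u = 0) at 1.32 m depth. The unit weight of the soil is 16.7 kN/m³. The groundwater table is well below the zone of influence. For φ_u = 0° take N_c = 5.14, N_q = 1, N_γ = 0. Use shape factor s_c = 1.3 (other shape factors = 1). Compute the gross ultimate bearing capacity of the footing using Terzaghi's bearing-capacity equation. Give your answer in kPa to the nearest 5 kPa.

Overburden at base level: q = 16.7 × 1.32 = 22.044 kPa.
Cohesion term c·N_c·s_c = 121.7 × 5.14 × 1.3 = 813.2 kPa; surcharge term q·N_q = 22.044 × 1 = 22.044 kPa.
q_ult = 813.2 + 22.044 = 835.24 kPa.

q_ult ≈ 835 kPa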